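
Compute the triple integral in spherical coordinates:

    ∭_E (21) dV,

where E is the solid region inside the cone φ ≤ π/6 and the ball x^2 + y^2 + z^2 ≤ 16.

In spherical coordinates, x = ρ sin(φ) cos(θ), y = ρ sin(φ) sin(θ), z = ρ cos(φ), and dV = ρ^2 sin(φ) dρ dφ dθ.

The integrand becomes 21, so

    ∭_E (21) dV = ∫_{0}^{2π} ∫_{0}^{π/6} ∫_{0}^{4} (21) · ρ^2 sin(φ) dρ dφ dθ.

Inner (ρ): 448sin(φ).
Middle (φ): 448 - 224sqrt(3).
Outer (θ): 448π (2 - sqrt(3)).

Therefore the triple integral equals 448π (2 - sqrt(3)).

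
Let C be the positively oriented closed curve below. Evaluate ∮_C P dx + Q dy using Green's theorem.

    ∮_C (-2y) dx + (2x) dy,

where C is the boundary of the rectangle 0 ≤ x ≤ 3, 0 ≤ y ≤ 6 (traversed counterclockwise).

Green's theorem converts the closed line integral into a double integral over the enclosed region D:

    ∮_C P dx + Q dy = ∬_D (∂Q/∂x - ∂P/∂y) dA.

Here P = -2y, Q = 2x, so

    ∂Q/∂x = 2,    ∂P/∂y = -2,
    ∂Q/∂x - ∂P/∂y = 4.

D is the region 0 ≤ x ≤ 3, 0 ≤ y ≤ 6. Evaluating the double integral:

    ∬_D (4) dA = ∫_0^{3} ∫_0^{6} (4) dy dx.

Inner (y from 0 to 6): 24.
Outer (x from 0 to 3): 72.

Therefore ∮_C P dx + Q dy = 72.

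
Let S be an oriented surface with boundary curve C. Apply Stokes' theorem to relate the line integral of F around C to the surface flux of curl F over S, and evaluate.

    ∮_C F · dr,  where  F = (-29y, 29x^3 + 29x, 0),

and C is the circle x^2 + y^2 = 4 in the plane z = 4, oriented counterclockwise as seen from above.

Let S be the flat disk x^2 + y^2 ≤ 4 in the plane z = 4, with upward unit normal n̂ = ẑ. By Stokes' theorem,

    ∮_C F · dr = ∬_S (∇ × F) · n̂ dS = ∬_D (curl F)_z dA,

where D is the disk x^2 + y^2 ≤ 4.

Compute the curl of F = (-29y, 29x^3 + 29x, 0):
    (∇ × F)_x = ∂F_z/∂y - ∂F_y/∂z = 0,
    (∇ × F)_y = ∂F_x/∂z - ∂F_z/∂x = 0,
    (∇ × F)_z = ∂F_y/∂x - ∂F_x/∂y = 87x^2 + 58.

On z = 4, (curl F)_z = 87x^2 + 58.

Convert to polar (x = r cos θ, y = r sin θ, dA = r dr dθ); the integrand becomes 87r^2cos(θ)^2 + 58, so

    ∬_D (curl F)_z dA = ∫_0^{2π} ∫_0^{2} (87r^2cos(θ)^2 + 58) · r dr dθ.

Inner (r from 0 to 2): 348cos(θ)^2 + 116.
Outer (θ from 0 to 2π): 580π.

Therefore ∮_C F · dr = 580π.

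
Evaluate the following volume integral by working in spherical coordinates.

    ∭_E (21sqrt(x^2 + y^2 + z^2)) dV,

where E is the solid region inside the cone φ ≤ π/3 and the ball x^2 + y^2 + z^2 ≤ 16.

In spherical coordinates, x = ρ sin(φ) cos(θ), y = ρ sin(φ) sin(θ), z = ρ cos(φ), and dV = ρ^2 sin(φ) dρ dφ dθ.

The integrand becomes 21ρ, so

    ∭_E (21sqrt(x^2 + y^2 + z^2)) dV = ∫_{0}^{2π} ∫_{0}^{π/3} ∫_{0}^{4} (21ρ) · ρ^2 sin(φ) dρ dφ dθ.

Inner (ρ): 1344sin(φ).
Middle (φ): 672.
Outer (θ): 1344π.

Therefore the triple integral equals 1344π.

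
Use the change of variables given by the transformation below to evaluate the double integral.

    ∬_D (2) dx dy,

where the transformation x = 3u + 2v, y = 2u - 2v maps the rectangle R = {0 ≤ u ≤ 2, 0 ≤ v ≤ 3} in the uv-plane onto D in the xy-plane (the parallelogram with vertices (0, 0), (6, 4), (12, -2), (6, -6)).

Compute the Jacobian determinant of (x, y) with respect to (u, v):

    ∂(x,y)/∂(u,v) = | 3  2 | = (3)(-2) - (2)(2) = -10.
                   | 2  -2 |

Its absolute value is |J| = 10 (the area scaling factor).

Substituting x = 3u + 2v, y = 2u - 2v into the integrand,

    2 → 2,

so the integral becomes

    ∬_R (2) · |J| du dv = ∫_0^2 ∫_0^3 (20) dv du.

Inner (v): 60.
Outer (u): 120.

Therefore ∬_D (2) dx dy = 120.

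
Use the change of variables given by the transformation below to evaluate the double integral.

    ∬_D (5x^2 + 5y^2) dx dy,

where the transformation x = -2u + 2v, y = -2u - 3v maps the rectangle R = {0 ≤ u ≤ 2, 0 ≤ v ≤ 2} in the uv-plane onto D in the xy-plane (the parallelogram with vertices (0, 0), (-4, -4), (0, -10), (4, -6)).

Compute the Jacobian determinant of (x, y) with respect to (u, v):

    ∂(x,y)/∂(u,v) = | -2  2 | = (-2)(-3) - (2)(-2) = 10.
                   | -2  -3 |

Its absolute value is |J| = 10 (the area scaling factor).

Substituting x = -2u + 2v, y = -2u - 3v into the integrand,

    5x^2 + 5y^2 → 40u^2 + 20u v + 65v^2,

so the integral becomes

    ∬_R (40u^2 + 20u v + 65v^2) · |J| du dv = ∫_0^2 ∫_0^2 (400u^2 + 200u v + 650v^2) dv du.

Inner (v): 800u^2 + 400u + 5200/3.
Outer (u): 6400.

Therefore ∬_D (5x^2 + 5y^2) dx dy = 6400.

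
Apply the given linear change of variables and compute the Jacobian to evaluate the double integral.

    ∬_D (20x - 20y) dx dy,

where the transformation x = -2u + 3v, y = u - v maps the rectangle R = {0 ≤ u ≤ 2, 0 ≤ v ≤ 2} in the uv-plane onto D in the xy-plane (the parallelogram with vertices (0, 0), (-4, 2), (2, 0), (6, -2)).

Compute the Jacobian determinant of (x, y) with respect to (u, v):

    ∂(x,y)/∂(u,v) = | -2  3 | = (-2)(-1) - (3)(1) = -1.
                   | 1  -1 |

Its absolute value is |J| = 1 (the area scaling factor).

Substituting x = -2u + 3v, y = u - v into the integrand,

    20x - 20y → -60u + 80v,

so the integral becomes

    ∬_R (-60u + 80v) · |J| du dv = ∫_0^2 ∫_0^2 (-60u + 80v) dv du.

Inner (v): 160 - 120u.
Outer (u): 80.

Therefore ∬_D (20x - 20y) dx dy = 80.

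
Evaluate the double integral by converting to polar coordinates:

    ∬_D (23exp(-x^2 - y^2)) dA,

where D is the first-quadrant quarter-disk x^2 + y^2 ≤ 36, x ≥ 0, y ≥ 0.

The region D is 0 ≤ r ≤ 6, 0 ≤ θ ≤ π/2 in polar coordinates, where x = r cos(θ), y = r sin(θ), and dA = r dr dθ.

Under the substitution, the integrand becomes 23exp(-r^2), so

    ∬_D (23exp(-x^2 - y^2)) dA = ∫_{0}^{π/2} ∫_{0}^{6} (23exp(-r^2)) · r dr dθ.

Inner integral (in r): ∫_{0}^{6} (23exp(-r^2)) · r dr = 23/2 - 23exp(-36)/2.

Outer integral (in θ): ∫_{0}^{π/2} (23/2 - 23exp(-36)/2) dθ = -23π (1 - exp(36))exp(-36)/4.

Therefore ∬_D (23exp(-x^2 - y^2)) dA = -23π (1 - exp(36))exp(-36)/4.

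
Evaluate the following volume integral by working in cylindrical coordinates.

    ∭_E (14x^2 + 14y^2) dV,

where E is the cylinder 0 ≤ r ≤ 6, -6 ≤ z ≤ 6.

In cylindrical coordinates, x = r cos(θ), y = r sin(θ), z = z, and dV = r dr dθ dz.

The integrand becomes 14r^2, so

    ∭_E (14x^2 + 14y^2) dV = ∫_{0}^{2π} ∫_{0}^{6} ∫_{-6}^{6} (14r^2) · r dz dr dθ.

Inner (z): 168r^3.
Middle (r from 0 to 6): 54432.
Outer (θ): 108864π.

Therefore the triple integral equals 108864π.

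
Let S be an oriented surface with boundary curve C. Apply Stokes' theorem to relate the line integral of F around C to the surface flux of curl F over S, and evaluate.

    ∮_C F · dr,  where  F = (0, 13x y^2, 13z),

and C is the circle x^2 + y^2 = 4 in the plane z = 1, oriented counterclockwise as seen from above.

Let S be the flat disk x^2 + y^2 ≤ 4 in the plane z = 1, with upward unit normal n̂ = ẑ. By Stokes' theorem,

    ∮_C F · dr = ∬_S (∇ × F) · n̂ dS = ∬_D (curl F)_z dA,

where D is the disk x^2 + y^2 ≤ 4.

Compute the curl of F = (0, 13x y^2, 13z):
    (∇ × F)_x = ∂F_z/∂y - ∂F_y/∂z = 0,
    (∇ × F)_y = ∂F_x/∂z - ∂F_z/∂x = 0,
    (∇ × F)_z = ∂F_y/∂x - ∂F_x/∂y = 13y^2.

On z = 1, (curl F)_z = 13y^2.

Convert to polar (x = r cos θ, y = r sin θ, dA = r dr dθ); the integrand becomes 13r^2sin(θ)^2, so

    ∬_D (curl F)_z dA = ∫_0^{2π} ∫_0^{2} (13r^2sin(θ)^2) · r dr dθ.

Inner (r from 0 to 2): 52sin(θ)^2.
Outer (θ from 0 to 2π): 52π.

Therefore ∮_C F · dr = 52π.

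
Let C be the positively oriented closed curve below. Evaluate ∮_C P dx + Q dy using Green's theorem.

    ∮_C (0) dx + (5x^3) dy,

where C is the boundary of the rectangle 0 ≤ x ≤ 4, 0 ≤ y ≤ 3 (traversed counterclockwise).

Green's theorem converts the closed line integral into a double integral over the enclosed region D:

    ∮_C P dx + Q dy = ∬_D (∂Q/∂x - ∂P/∂y) dA.

Here P = 0, Q = 5x^3, so

    ∂Q/∂x = 15x^2,    ∂P/∂y = 0,
    ∂Q/∂x - ∂P/∂y = 15x^2.

D is the region 0 ≤ x ≤ 4, 0 ≤ y ≤ 3. Evaluating the double integral:

    ∬_D (15x^2) dA = ∫_0^{4} ∫_0^{3} (15x^2) dy dx.

Inner (y from 0 to 3): 45x^2.
Outer (x from 0 to 4): 960.

Therefore ∮_C P dx + Q dy = 960.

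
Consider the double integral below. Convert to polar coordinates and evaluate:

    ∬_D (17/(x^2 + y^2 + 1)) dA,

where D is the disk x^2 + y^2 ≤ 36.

The region D is 0 ≤ r ≤ 6, 0 ≤ θ ≤ 2π in polar coordinates, where x = r cos(θ), y = r sin(θ), and dA = r dr dθ.

Under the substitution, the integrand becomes 17/(r^2 + 1), so

    ∬_D (17/(x^2 + y^2 + 1)) dA = ∫_{0}^{2π} ∫_{0}^{6} (17/(r^2 + 1)) · r dr dθ.

Inner integral (in r): ∫_{0}^{6} (17/(r^2 + 1)) · r dr = 17log(37)/2.

Outer integral (in θ): ∫_{0}^{2π} (17log(37)/2) dθ = 17π log(37).

Therefore ∬_D (17/(x^2 + y^2 + 1)) dA = 17π log(37).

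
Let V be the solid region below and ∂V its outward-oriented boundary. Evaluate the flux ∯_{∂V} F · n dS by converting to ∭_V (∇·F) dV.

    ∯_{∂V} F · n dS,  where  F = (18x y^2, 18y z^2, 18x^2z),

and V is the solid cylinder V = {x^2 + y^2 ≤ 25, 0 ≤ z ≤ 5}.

By the divergence theorem,

    ∯_{∂V} F · n dS = ∭_V (∇ · F) dV.

Compute the divergence:
    ∇ · F = ∂F_x/∂x + ∂F_y/∂y + ∂F_z/∂z = 18y^2 + 18z^2 + 18x^2 = 18x^2 + 18y^2 + 18z^2.

In cylindrical coordinates, x = r cos(θ), y = r sin(θ), z = z, dV = r dr dθ dz, with 0 ≤ r ≤ 5, 0 ≤ θ ≤ 2π, 0 ≤ z ≤ 5.

The integrand, after substitution and multiplying by the volume element, becomes (18r^2 + 18z^2) · r, so

    ∭_V (∇·F) dV = ∫_0^{2π} ∫_0^{5} ∫_0^{5} (18r^2 + 18z^2) · r dz dr dθ.

Inner (z from 0 to 5): 90r^3 + 750r.
Middle (r from 0 to 5): 46875/2.
Outer (θ from 0 to 2π): 46875π.

Therefore ∯_{∂V} F · n dS = 46875π.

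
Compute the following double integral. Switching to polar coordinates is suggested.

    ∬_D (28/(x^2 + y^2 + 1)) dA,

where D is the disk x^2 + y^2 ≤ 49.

The region D is 0 ≤ r ≤ 7, 0 ≤ θ ≤ 2π in polar coordinates, where x = r cos(θ), y = r sin(θ), and dA = r dr dθ.

Under the substitution, the integrand becomes 28/(r^2 + 1), so

    ∬_D (28/(x^2 + y^2 + 1)) dA = ∫_{0}^{2π} ∫_{0}^{7} (28/(r^2 + 1)) · r dr dθ.

Inner integral (in r): ∫_{0}^{7} (28/(r^2 + 1)) · r dr = log(610351562500000000000000).

Outer integral (in θ): ∫_{0}^{2π} (log(610351562500000000000000)) dθ = 28π log(50).

Therefore ∬_D (28/(x^2 + y^2 + 1)) dA = 28π log(50).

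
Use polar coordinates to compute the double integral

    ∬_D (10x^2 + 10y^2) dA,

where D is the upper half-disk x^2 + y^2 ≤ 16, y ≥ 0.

The region D is 0 ≤ r ≤ 4, 0 ≤ θ ≤ π in polar coordinates, where x = r cos(θ), y = r sin(θ), and dA = r dr dθ.

Under the substitution, the integrand becomes 10r^2, so

    ∬_D (10x^2 + 10y^2) dA = ∫_{0}^{π} ∫_{0}^{4} (10r^2) · r dr dθ.

Inner integral (in r): ∫_{0}^{4} (10r^2) · r dr = 640.

Outer integral (in θ): ∫_{0}^{π} (640) dθ = 640π.

Therefore ∬_D (10x^2 + 10y^2) dA = 640π.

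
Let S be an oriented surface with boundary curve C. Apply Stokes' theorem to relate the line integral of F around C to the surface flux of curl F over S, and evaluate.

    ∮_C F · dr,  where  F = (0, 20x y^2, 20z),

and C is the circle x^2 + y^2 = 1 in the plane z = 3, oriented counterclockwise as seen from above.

Let S be the flat disk x^2 + y^2 ≤ 1 in the plane z = 3, with upward unit normal n̂ = ẑ. By Stokes' theorem,

    ∮_C F · dr = ∬_S (∇ × F) · n̂ dS = ∬_D (curl F)_z dA,

where D is the disk x^2 + y^2 ≤ 1.

Compute the curl of F = (0, 20x y^2, 20z):
    (∇ × F)_x = ∂F_z/∂y - ∂F_y/∂z = 0,
    (∇ × F)_y = ∂F_x/∂z - ∂F_z/∂x = 0,
    (∇ × F)_z = ∂F_y/∂x - ∂F_x/∂y = 20y^2.

On z = 3, (curl F)_z = 20y^2.

Convert to polar (x = r cos θ, y = r sin θ, dA = r dr dθ); the integrand becomes 20r^2sin(θ)^2, so

    ∬_D (curl F)_z dA = ∫_0^{2π} ∫_0^{1} (20r^2sin(θ)^2) · r dr dθ.

Inner (r from 0 to 1): 5sin(θ)^2.
Outer (θ from 0 to 2π): 5π.

Therefore ∮_C F · dr = 5π.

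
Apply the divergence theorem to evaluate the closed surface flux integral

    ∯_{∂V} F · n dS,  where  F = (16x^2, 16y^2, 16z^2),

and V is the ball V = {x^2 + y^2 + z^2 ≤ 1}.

By the divergence theorem,

    ∯_{∂V} F · n dS = ∭_V (∇ · F) dV.

Compute the divergence:
    ∇ · F = ∂F_x/∂x + ∂F_y/∂y + ∂F_z/∂z = 32x + 32y + 32z.

In spherical coordinates, x = ρ sin(φ) cos(θ), y = ρ sin(φ) sin(θ), z = ρ cos(φ), dV = ρ^2 sin(φ) dρ dφ dθ, with 0 ≤ ρ ≤ 1, 0 ≤ φ ≤ π, 0 ≤ θ ≤ 2π.

The integrand, after substitution and multiplying by the volume element, becomes (32ρ (sqrt(2)sin(φ)sin(θ + π/4) + cos(φ))) · ρ^2 sin(φ), so

    ∭_V (∇·F) dV = ∫_0^{2π} ∫_0^{π} ∫_0^{1} (32ρ (sqrt(2)sin(φ)sin(θ + π/4) + cos(φ))) · ρ^2 sin(φ) dρ dφ dθ.

Inner (ρ from 0 to 1): 8(sqrt(2)sin(φ)sin(θ + π/4) + cos(φ))sin(φ).
Middle (φ from 0 to π): 4sqrt(2)π sin(θ + π/4).
Outer (θ from 0 to 2π): 0.

Therefore ∯_{∂V} F · n dS = 0.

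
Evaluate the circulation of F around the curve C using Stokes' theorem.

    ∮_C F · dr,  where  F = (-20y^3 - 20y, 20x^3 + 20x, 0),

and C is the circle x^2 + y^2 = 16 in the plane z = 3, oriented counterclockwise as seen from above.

Let S be the flat disk x^2 + y^2 ≤ 16 in the plane z = 3, with upward unit normal n̂ = ẑ. By Stokes' theorem,

    ∮_C F · dr = ∬_S (∇ × F) · n̂ dS = ∬_D (curl F)_z dA,

where D is the disk x^2 + y^2 ≤ 16.

Compute the curl of F = (-20y^3 - 20y, 20x^3 + 20x, 0):
    (∇ × F)_x = ∂F_z/∂y - ∂F_y/∂z = 0,
    (∇ × F)_y = ∂F_x/∂z - ∂F_z/∂x = 0,
    (∇ × F)_z = ∂F_y/∂x - ∂F_x/∂y = 60x^2 + 60y^2 + 40.

On z = 3, (curl F)_z = 60x^2 + 60y^2 + 40.

Convert to polar (x = r cos θ, y = r sin θ, dA = r dr dθ); the integrand becomes 60r^2 + 40, so

    ∬_D (curl F)_z dA = ∫_0^{2π} ∫_0^{4} (60r^2 + 40) · r dr dθ.

Inner (r from 0 to 4): 4160.
Outer (θ from 0 to 2π): 8320π.

Therefore ∮_C F · dr = 8320π.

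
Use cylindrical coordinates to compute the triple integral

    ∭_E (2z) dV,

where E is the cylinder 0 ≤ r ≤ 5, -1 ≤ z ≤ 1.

In cylindrical coordinates, x = r cos(θ), y = r sin(θ), z = z, and dV = r dr dθ dz.

The integrand becomes 2z, so

    ∭_E (2z) dV = ∫_{0}^{2π} ∫_{0}^{5} ∫_{-1}^{1} (2z) · r dz dr dθ.

Inner (z): 0.
Middle (r from 0 to 5): 0.
Outer (θ): 0.

Therefore the triple integral equals 0.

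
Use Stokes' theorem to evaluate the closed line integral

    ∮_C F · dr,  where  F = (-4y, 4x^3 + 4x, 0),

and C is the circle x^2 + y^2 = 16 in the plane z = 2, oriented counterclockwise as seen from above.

Let S be the flat disk x^2 + y^2 ≤ 16 in the plane z = 2, with upward unit normal n̂ = ẑ. By Stokes' theorem,

    ∮_C F · dr = ∬_S (∇ × F) · n̂ dS = ∬_D (curl F)_z dA,

where D is the disk x^2 + y^2 ≤ 16.

Compute the curl of F = (-4y, 4x^3 + 4x, 0):
    (∇ × F)_x = ∂F_z/∂y - ∂F_y/∂z = 0,
    (∇ × F)_y = ∂F_x/∂z - ∂F_z/∂x = 0,
    (∇ × F)_z = ∂F_y/∂x - ∂F_x/∂y = 12x^2 + 8.

On z = 2, (curl F)_z = 12x^2 + 8.

Convert to polar (x = r cos θ, y = r sin θ, dA = r dr dθ); the integrand becomes 12r^2cos(θ)^2 + 8, so

    ∬_D (curl F)_z dA = ∫_0^{2π} ∫_0^{4} (12r^2cos(θ)^2 + 8) · r dr dθ.

Inner (r from 0 to 4): 768cos(θ)^2 + 64.
Outer (θ from 0 to 2π): 896π.

Therefore ∮_C F · dr = 896π.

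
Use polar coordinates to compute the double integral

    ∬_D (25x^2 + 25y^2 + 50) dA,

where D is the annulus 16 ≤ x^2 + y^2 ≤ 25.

The region D is 4 ≤ r ≤ 5, 0 ≤ θ ≤ 2π in polar coordinates, where x = r cos(θ), y = r sin(θ), and dA = r dr dθ.

Under the substitution, the integrand becomes 25r^2 + 50, so

    ∬_D (25x^2 + 25y^2 + 50) dA = ∫_{0}^{2π} ∫_{4}^{5} (25r^2 + 50) · r dr dθ.

Inner integral (in r): ∫_{4}^{5} (25r^2 + 50) · r dr = 10125/4.

Outer integral (in θ): ∫_{0}^{2π} (10125/4) dθ = 10125π/2.

Therefore ∬_D (25x^2 + 25y^2 + 50) dA = 10125π/2.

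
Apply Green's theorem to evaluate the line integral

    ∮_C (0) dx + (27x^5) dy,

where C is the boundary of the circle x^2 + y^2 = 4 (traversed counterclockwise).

Green's theorem converts the closed line integral into a double integral over the enclosed region D:

    ∮_C P dx + Q dy = ∬_D (∂Q/∂x - ∂P/∂y) dA.

Here P = 0, Q = 27x^5, so

    ∂Q/∂x = 135x^4,    ∂P/∂y = 0,
    ∂Q/∂x - ∂P/∂y = 135x^4.

D is the region x^2 + y^2 ≤ 4. Evaluating the double integral:

In polar coordinates (x = r cos θ, y = r sin θ, dA = r dr dθ) the integrand becomes 135r^4cos(θ)^4, so

    ∬_D (135x^4) dA = ∫_0^{2π} ∫_0^{2} (135r^4cos(θ)^4) · r dr dθ.

Inner (r from 0 to 2): 1440cos(θ)^4.
Outer (θ from 0 to 2π): 1080π.

Therefore ∮_C P dx + Q dy = 1080π.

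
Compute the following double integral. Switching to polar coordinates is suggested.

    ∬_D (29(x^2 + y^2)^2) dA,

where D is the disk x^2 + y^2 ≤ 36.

The region D is 0 ≤ r ≤ 6, 0 ≤ θ ≤ 2π in polar coordinates, where x = r cos(θ), y = r sin(θ), and dA = r dr dθ.

Under the substitution, the integrand becomes 29r^4, so

    ∬_D (29(x^2 + y^2)^2) dA = ∫_{0}^{2π} ∫_{0}^{6} (29r^4) · r dr dθ.

Inner integral (in r): ∫_{0}^{6} (29r^4) · r dr = 225504.

Outer integral (in θ): ∫_{0}^{2π} (225504) dθ = 451008π.

Therefore ∬_D (29(x^2 + y^2)^2) dA = 451008π.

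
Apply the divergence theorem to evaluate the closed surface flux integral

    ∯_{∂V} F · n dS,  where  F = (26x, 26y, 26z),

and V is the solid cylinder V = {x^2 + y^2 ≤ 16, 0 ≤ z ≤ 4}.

By the divergence theorem,

    ∯_{∂V} F · n dS = ∭_V (∇ · F) dV.

Compute the divergence:
    ∇ · F = ∂F_x/∂x + ∂F_y/∂y + ∂F_z/∂z = 26 + 26 + 26 = 78.

In cylindrical coordinates, x = r cos(θ), y = r sin(θ), z = z, dV = r dr dθ dz, with 0 ≤ r ≤ 4, 0 ≤ θ ≤ 2π, 0 ≤ z ≤ 4.

The integrand, after substitution and multiplying by the volume element, becomes (78) · r, so

    ∭_V (∇·F) dV = ∫_0^{2π} ∫_0^{4} ∫_0^{4} (78) · r dz dr dθ.

Inner (z from 0 to 4): 312r.
Middle (r from 0 to 4): 2496.
Outer (θ from 0 to 2π): 4992π.

Therefore ∯_{∂V} F · n dS = 4992π.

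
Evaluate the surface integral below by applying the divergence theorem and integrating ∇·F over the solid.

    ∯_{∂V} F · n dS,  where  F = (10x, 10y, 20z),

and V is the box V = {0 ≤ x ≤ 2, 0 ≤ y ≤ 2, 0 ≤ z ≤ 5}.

By the divergence theorem,

    ∯_{∂V} F · n dS = ∭_V (∇ · F) dV.

Compute the divergence:
    ∇ · F = ∂F_x/∂x + ∂F_y/∂y + ∂F_z/∂z = 10 + 10 + 20 = 40.

V is a rectangular box, so dV = dx dy dz with 0 ≤ x ≤ 2, 0 ≤ y ≤ 2, 0 ≤ z ≤ 5.

Integrate (40) over V as an iterated integral:

    ∭_V (∇·F) dV = ∫_0^{2} ∫_0^{2} ∫_0^{5} (40) dz dy dx.

Inner (z from 0 to 5): 200.
Middle (y from 0 to 2): 400.
Outer (x from 0 to 2): 800.

Therefore ∯_{∂V} F · n dS = 800.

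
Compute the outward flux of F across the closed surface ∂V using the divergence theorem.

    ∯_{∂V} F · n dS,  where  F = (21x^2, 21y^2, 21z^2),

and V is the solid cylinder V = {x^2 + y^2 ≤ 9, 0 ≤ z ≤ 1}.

By the divergence theorem,

    ∯_{∂V} F · n dS = ∭_V (∇ · F) dV.

Compute the divergence:
    ∇ · F = ∂F_x/∂x + ∂F_y/∂y + ∂F_z/∂z = 42x + 42y + 42z.

In cylindrical coordinates, x = r cos(θ), y = r sin(θ), z = z, dV = r dr dθ dz, with 0 ≤ r ≤ 3, 0 ≤ θ ≤ 2π, 0 ≤ z ≤ 1.

The integrand, after substitution and multiplying by the volume element, becomes (42sqrt(2)r sin(θ + π/4) + 42z) · r, so

    ∭_V (∇·F) dV = ∫_0^{2π} ∫_0^{3} ∫_0^{1} (42sqrt(2)r sin(θ + π/4) + 42z) · r dz dr dθ.

Inner (z from 0 to 1): 21r (2sqrt(2)r sin(θ + π/4) + 1).
Middle (r from 0 to 3): 378sqrt(2)sin(θ + π/4) + 189/2.
Outer (θ from 0 to 2π): 189π.

Therefore ∯_{∂V} F · n dS = 189π.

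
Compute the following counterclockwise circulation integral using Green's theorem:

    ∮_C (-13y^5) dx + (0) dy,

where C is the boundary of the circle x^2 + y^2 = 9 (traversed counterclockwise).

Green's theorem converts the closed line integral into a double integral over the enclosed region D:

    ∮_C P dx + Q dy = ∬_D (∂Q/∂x - ∂P/∂y) dA.

Here P = -13y^5, Q = 0, so

    ∂Q/∂x = 0,    ∂P/∂y = -65y^4,
    ∂Q/∂x - ∂P/∂y = 65y^4.

D is the region x^2 + y^2 ≤ 9. Evaluating the double integral:

In polar coordinates (x = r cos θ, y = r sin θ, dA = r dr dθ) the integrand becomes 65r^4sin(θ)^4, so

    ∬_D (65y^4) dA = ∫_0^{2π} ∫_0^{3} (65r^4sin(θ)^4) · r dr dθ.

Inner (r from 0 to 3): 15795sin(θ)^4/2.
Outer (θ from 0 to 2π): 47385π/8.

Therefore ∮_C P dx + Q dy = 47385π/8.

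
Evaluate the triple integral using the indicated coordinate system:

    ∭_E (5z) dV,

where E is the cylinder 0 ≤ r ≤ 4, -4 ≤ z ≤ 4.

In cylindrical coordinates, x = r cos(θ), y = r sin(θ), z = z, and dV = r dr dθ dz.

The integrand becomes 5z, so

    ∭_E (5z) dV = ∫_{0}^{2π} ∫_{0}^{4} ∫_{-4}^{4} (5z) · r dz dr dθ.

Inner (z): 0.
Middle (r from 0 to 4): 0.
Outer (θ): 0.

Therefore the triple integral equals 0.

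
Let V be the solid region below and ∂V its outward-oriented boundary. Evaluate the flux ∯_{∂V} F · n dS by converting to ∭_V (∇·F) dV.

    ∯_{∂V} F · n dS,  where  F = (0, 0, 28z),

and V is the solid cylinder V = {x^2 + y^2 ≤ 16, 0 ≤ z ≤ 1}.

By the divergence theorem,

    ∯_{∂V} F · n dS = ∭_V (∇ · F) dV.

Compute the divergence:
    ∇ · F = ∂F_x/∂x + ∂F_y/∂y + ∂F_z/∂z = 0 + 0 + 28 = 28.

In cylindrical coordinates, x = r cos(θ), y = r sin(θ), z = z, dV = r dr dθ dz, with 0 ≤ r ≤ 4, 0 ≤ θ ≤ 2π, 0 ≤ z ≤ 1.

The integrand, after substitution and multiplying by the volume element, becomes (28) · r, so

    ∭_V (∇·F) dV = ∫_0^{2π} ∫_0^{4} ∫_0^{1} (28) · r dz dr dθ.

Inner (z from 0 to 1): 28r.
Middle (r from 0 to 4): 224.
Outer (θ from 0 to 2π): 448π.

Therefore ∯_{∂V} F · n dS = 448π.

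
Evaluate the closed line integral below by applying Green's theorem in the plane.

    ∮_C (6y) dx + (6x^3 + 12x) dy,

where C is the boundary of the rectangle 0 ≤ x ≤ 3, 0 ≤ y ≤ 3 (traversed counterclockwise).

Green's theorem converts the closed line integral into a double integral over the enclosed region D:

    ∮_C P dx + Q dy = ∬_D (∂Q/∂x - ∂P/∂y) dA.

Here P = 6y, Q = 6x^3 + 12x, so

    ∂Q/∂x = 18x^2 + 12,    ∂P/∂y = 6,
    ∂Q/∂x - ∂P/∂y = 18x^2 + 6.

D is the region 0 ≤ x ≤ 3, 0 ≤ y ≤ 3. Evaluating the double integral:

    ∬_D (18x^2 + 6) dA = ∫_0^{3} ∫_0^{3} (18x^2 + 6) dy dx.

Inner (y from 0 to 3): 54x^2 + 18.
Outer (x from 0 to 3): 540.

Therefore ∮_C P dx + Q dy = 540.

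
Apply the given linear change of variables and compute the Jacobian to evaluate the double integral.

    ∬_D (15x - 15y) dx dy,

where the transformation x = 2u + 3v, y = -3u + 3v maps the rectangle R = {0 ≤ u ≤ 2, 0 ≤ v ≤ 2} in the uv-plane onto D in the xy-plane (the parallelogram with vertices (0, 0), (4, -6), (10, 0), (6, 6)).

Compute the Jacobian determinant of (x, y) with respect to (u, v):

    ∂(x,y)/∂(u,v) = | 2  3 | = (2)(3) - (3)(-3) = 15.
                   | -3  3 |

Its absolute value is |J| = 15 (the area scaling factor).

Substituting x = 2u + 3v, y = -3u + 3v into the integrand,

    15x - 15y → 75u,

so the integral becomes

    ∬_R (75u) · |J| du dv = ∫_0^2 ∫_0^2 (1125u) dv du.

Inner (v): 2250u.
Outer (u): 4500.

Therefore ∬_D (15x - 15y) dx dy = 4500.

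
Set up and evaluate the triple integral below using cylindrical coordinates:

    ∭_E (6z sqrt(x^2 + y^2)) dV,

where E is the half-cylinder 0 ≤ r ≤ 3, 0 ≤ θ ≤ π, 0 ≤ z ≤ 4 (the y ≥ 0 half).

In cylindrical coordinates, x = r cos(θ), y = r sin(θ), z = z, and dV = r dr dθ dz.

The integrand becomes 6r z, so

    ∭_E (6z sqrt(x^2 + y^2)) dV = ∫_{0}^{π} ∫_{0}^{3} ∫_{0}^{4} (6r z) · r dz dr dθ.

Inner (z): 48r^2.
Middle (r from 0 to 3): 432.
Outer (θ): 432π.

Therefore the triple integral equals 432π.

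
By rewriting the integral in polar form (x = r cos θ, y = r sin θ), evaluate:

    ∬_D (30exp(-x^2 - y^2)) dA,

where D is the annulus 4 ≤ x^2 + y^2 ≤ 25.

The region D is 2 ≤ r ≤ 5, 0 ≤ θ ≤ 2π in polar coordinates, where x = r cos(θ), y = r sin(θ), and dA = r dr dθ.

Under the substitution, the integrand becomes 30exp(-r^2), so

    ∬_D (30exp(-x^2 - y^2)) dA = ∫_{0}^{2π} ∫_{2}^{5} (30exp(-r^2)) · r dr dθ.

Inner integral (in r): ∫_{2}^{5} (30exp(-r^2)) · r dr = -(15 - 15exp(21))exp(-25).

Outer integral (in θ): ∫_{0}^{2π} (-(15 - 15exp(21))exp(-25)) dθ = -30π (1 - exp(21))exp(-25).

Therefore ∬_D (30exp(-x^2 - y^2)) dA = -30π (1 - exp(21))exp(-25).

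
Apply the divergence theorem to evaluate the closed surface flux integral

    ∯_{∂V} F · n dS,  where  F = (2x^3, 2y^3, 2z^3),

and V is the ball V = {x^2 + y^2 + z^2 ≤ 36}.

By the divergence theorem,

    ∯_{∂V} F · n dS = ∭_V (∇ · F) dV.

Compute the divergence:
    ∇ · F = ∂F_x/∂x + ∂F_y/∂y + ∂F_z/∂z = 6x^2 + 6y^2 + 6z^2.

In spherical coordinates, x = ρ sin(φ) cos(θ), y = ρ sin(φ) sin(θ), z = ρ cos(φ), dV = ρ^2 sin(φ) dρ dφ dθ, with 0 ≤ ρ ≤ 6, 0 ≤ φ ≤ π, 0 ≤ θ ≤ 2π.

The integrand, after substitution and multiplying by the volume element, becomes (6ρ^2) · ρ^2 sin(φ), so

    ∭_V (∇·F) dV = ∫_0^{2π} ∫_0^{π} ∫_0^{6} (6ρ^2) · ρ^2 sin(φ) dρ dφ dθ.

Inner (ρ from 0 to 6): 46656sin(φ)/5.
Middle (φ from 0 to π): 93312/5.
Outer (θ from 0 to 2π): 186624π/5.

Therefore ∯_{∂V} F · n dS = 186624π/5.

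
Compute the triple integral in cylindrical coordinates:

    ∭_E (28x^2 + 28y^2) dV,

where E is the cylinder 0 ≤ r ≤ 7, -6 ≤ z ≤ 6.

In cylindrical coordinates, x = r cos(θ), y = r sin(θ), z = z, and dV = r dr dθ dz.

The integrand becomes 28r^2, so

    ∭_E (28x^2 + 28y^2) dV = ∫_{0}^{2π} ∫_{0}^{7} ∫_{-6}^{6} (28r^2) · r dz dr dθ.

Inner (z): 336r^3.
Middle (r from 0 to 7): 201684.
Outer (θ): 403368π.

Therefore the triple integral equals 403368π.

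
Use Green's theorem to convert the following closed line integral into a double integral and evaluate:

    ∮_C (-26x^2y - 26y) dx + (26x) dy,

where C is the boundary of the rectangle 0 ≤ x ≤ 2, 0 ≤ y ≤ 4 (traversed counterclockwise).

Green's theorem converts the closed line integral into a double integral over the enclosed region D:

    ∮_C P dx + Q dy = ∬_D (∂Q/∂x - ∂P/∂y) dA.

Here P = -26x^2y - 26y, Q = 26x, so

    ∂Q/∂x = 26,    ∂P/∂y = -26x^2 - 26,
    ∂Q/∂x - ∂P/∂y = 26x^2 + 52.

D is the region 0 ≤ x ≤ 2, 0 ≤ y ≤ 4. Evaluating the double integral:

    ∬_D (26x^2 + 52) dA = ∫_0^{2} ∫_0^{4} (26x^2 + 52) dy dx.

Inner (y from 0 to 4): 104x^2 + 208.
Outer (x from 0 to 2): 2080/3.

Therefore ∮_C P dx + Q dy = 2080/3.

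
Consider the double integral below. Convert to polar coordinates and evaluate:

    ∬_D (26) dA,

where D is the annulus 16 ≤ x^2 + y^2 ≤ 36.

The region D is 4 ≤ r ≤ 6, 0 ≤ θ ≤ 2π in polar coordinates, where x = r cos(θ), y = r sin(θ), and dA = r dr dθ.

Under the substitution, the integrand becomes 26, so

    ∬_D (26) dA = ∫_{0}^{2π} ∫_{4}^{6} (26) · r dr dθ.

Inner integral (in r): ∫_{4}^{6} (26) · r dr = 260.

Outer integral (in θ): ∫_{0}^{2π} (260) dθ = 520π.

Therefore ∬_D (26) dA = 520π.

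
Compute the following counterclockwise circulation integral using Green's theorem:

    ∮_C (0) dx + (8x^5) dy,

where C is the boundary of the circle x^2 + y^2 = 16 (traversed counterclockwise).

Green's theorem converts the closed line integral into a double integral over the enclosed region D:

    ∮_C P dx + Q dy = ∬_D (∂Q/∂x - ∂P/∂y) dA.

Here P = 0, Q = 8x^5, so

    ∂Q/∂x = 40x^4,    ∂P/∂y = 0,
    ∂Q/∂x - ∂P/∂y = 40x^4.

D is the region x^2 + y^2 ≤ 16. Evaluating the double integral:

In polar coordinates (x = r cos θ, y = r sin θ, dA = r dr dθ) the integrand becomes 40r^4cos(θ)^4, so

    ∬_D (40x^4) dA = ∫_0^{2π} ∫_0^{4} (40r^4cos(θ)^4) · r dr dθ.

Inner (r from 0 to 4): 81920cos(θ)^4/3.
Outer (θ from 0 to 2π): 20480π.

Therefore ∮_C P dx + Q dy = 20480π.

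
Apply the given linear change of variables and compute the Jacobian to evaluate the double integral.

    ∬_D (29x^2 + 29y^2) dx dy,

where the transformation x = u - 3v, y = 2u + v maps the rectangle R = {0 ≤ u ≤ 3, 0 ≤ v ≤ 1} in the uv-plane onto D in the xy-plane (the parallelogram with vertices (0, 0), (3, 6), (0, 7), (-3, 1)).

Compute the Jacobian determinant of (x, y) with respect to (u, v):

    ∂(x,y)/∂(u,v) = | 1  -3 | = (1)(1) - (-3)(2) = 7.
                   | 2  1 |

Its absolute value is |J| = 7 (the area scaling factor).

Substituting x = u - 3v, y = 2u + v into the integrand,

    29x^2 + 29y^2 → 145u^2 - 58u v + 290v^2,

so the integral becomes

    ∬_R (145u^2 - 58u v + 290v^2) · |J| du dv = ∫_0^3 ∫_0^1 (1015u^2 - 406u v + 2030v^2) dv du.

Inner (v): 1015u^2 - 203u + 2030/3.
Outer (u): 20503/2.

Therefore ∬_D (29x^2 + 29y^2) dx dy = 20503/2.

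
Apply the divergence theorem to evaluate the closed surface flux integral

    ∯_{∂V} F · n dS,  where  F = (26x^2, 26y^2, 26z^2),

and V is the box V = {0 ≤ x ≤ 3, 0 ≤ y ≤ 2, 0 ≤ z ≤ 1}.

By the divergence theorem,

    ∯_{∂V} F · n dS = ∭_V (∇ · F) dV.

Compute the divergence:
    ∇ · F = ∂F_x/∂x + ∂F_y/∂y + ∂F_z/∂z = 52x + 52y + 52z.

V is a rectangular box, so dV = dx dy dz with 0 ≤ x ≤ 3, 0 ≤ y ≤ 2, 0 ≤ z ≤ 1.

Integrate (52x + 52y + 52z) over V as an iterated integral:

    ∭_V (∇·F) dV = ∫_0^{3} ∫_0^{2} ∫_0^{1} (52x + 52y + 52z) dz dy dx.

Inner (z from 0 to 1): 52x + 52y + 26.
Middle (y from 0 to 2): 104x + 156.
Outer (x from 0 to 3): 936.

Therefore ∯_{∂V} F · n dS = 936.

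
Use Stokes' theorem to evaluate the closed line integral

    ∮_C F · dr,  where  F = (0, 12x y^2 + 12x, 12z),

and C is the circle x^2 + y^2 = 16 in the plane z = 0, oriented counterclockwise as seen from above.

Let S be the flat disk x^2 + y^2 ≤ 16 in the plane z = 0, with upward unit normal n̂ = ẑ. By Stokes' theorem,

    ∮_C F · dr = ∬_S (∇ × F) · n̂ dS = ∬_D (curl F)_z dA,

where D is the disk x^2 + y^2 ≤ 16.

Compute the curl of F = (0, 12x y^2 + 12x, 12z):
    (∇ × F)_x = ∂F_z/∂y - ∂F_y/∂z = 0,
    (∇ × F)_y = ∂F_x/∂z - ∂F_z/∂x = 0,
    (∇ × F)_z = ∂F_y/∂x - ∂F_x/∂y = 12y^2 + 12.

On z = 0, (curl F)_z = 12y^2 + 12.

Convert to polar (x = r cos θ, y = r sin θ, dA = r dr dθ); the integrand becomes 12r^2sin(θ)^2 + 12, so

    ∬_D (curl F)_z dA = ∫_0^{2π} ∫_0^{4} (12r^2sin(θ)^2 + 12) · r dr dθ.

Inner (r from 0 to 4): 768sin(θ)^2 + 96.
Outer (θ from 0 to 2π): 960π.

Therefore ∮_C F · dr = 960π.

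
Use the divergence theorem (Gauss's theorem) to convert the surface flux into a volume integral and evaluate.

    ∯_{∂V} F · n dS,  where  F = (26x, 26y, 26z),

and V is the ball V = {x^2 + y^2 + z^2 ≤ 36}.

By the divergence theorem,

    ∯_{∂V} F · n dS = ∭_V (∇ · F) dV.

Compute the divergence:
    ∇ · F = ∂F_x/∂x + ∂F_y/∂y + ∂F_z/∂z = 26 + 26 + 26 = 78.

In spherical coordinates, x = ρ sin(φ) cos(θ), y = ρ sin(φ) sin(θ), z = ρ cos(φ), dV = ρ^2 sin(φ) dρ dφ dθ, with 0 ≤ ρ ≤ 6, 0 ≤ φ ≤ π, 0 ≤ θ ≤ 2π.

The integrand, after substitution and multiplying by the volume element, becomes (78) · ρ^2 sin(φ), so

    ∭_V (∇·F) dV = ∫_0^{2π} ∫_0^{π} ∫_0^{6} (78) · ρ^2 sin(φ) dρ dφ dθ.

Inner (ρ from 0 to 6): 5616sin(φ).
Middle (φ from 0 to π): 11232.
Outer (θ from 0 to 2π): 22464π.

Therefore ∯_{∂V} F · n dS = 22464π.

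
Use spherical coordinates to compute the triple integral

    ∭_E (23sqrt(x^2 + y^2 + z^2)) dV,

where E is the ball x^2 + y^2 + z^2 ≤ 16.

In spherical coordinates, x = ρ sin(φ) cos(θ), y = ρ sin(φ) sin(θ), z = ρ cos(φ), and dV = ρ^2 sin(φ) dρ dφ dθ.

The integrand becomes 23ρ, so

    ∭_E (23sqrt(x^2 + y^2 + z^2)) dV = ∫_{0}^{2π} ∫_{0}^{π} ∫_{0}^{4} (23ρ) · ρ^2 sin(φ) dρ dφ dθ.

Inner (ρ): 1472sin(φ).
Middle (φ): 2944.
Outer (θ): 5888π.

Therefore the triple integral equals 5888π.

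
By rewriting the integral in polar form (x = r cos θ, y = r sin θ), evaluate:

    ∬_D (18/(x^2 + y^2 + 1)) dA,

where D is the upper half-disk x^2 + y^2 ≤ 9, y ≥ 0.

The region D is 0 ≤ r ≤ 3, 0 ≤ θ ≤ π in polar coordinates, where x = r cos(θ), y = r sin(θ), and dA = r dr dθ.

Under the substitution, the integrand becomes 18/(r^2 + 1), so

    ∬_D (18/(x^2 + y^2 + 1)) dA = ∫_{0}^{π} ∫_{0}^{3} (18/(r^2 + 1)) · r dr dθ.

Inner integral (in r): ∫_{0}^{3} (18/(r^2 + 1)) · r dr = log(1000000000).

Outer integral (in θ): ∫_{0}^{π} (log(1000000000)) dθ = log(1000000000^π).

Therefore ∬_D (18/(x^2 + y^2 + 1)) dA = log(1000000000^π).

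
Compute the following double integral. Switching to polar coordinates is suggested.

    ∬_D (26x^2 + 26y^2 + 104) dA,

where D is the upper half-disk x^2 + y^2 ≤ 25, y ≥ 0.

The region D is 0 ≤ r ≤ 5, 0 ≤ θ ≤ π in polar coordinates, where x = r cos(θ), y = r sin(θ), and dA = r dr dθ.

Under the substitution, the integrand becomes 26r^2 + 104, so

    ∬_D (26x^2 + 26y^2 + 104) dA = ∫_{0}^{π} ∫_{0}^{5} (26r^2 + 104) · r dr dθ.

Inner integral (in r): ∫_{0}^{5} (26r^2 + 104) · r dr = 10725/2.

Outer integral (in θ): ∫_{0}^{π} (10725/2) dθ = 10725π/2.

Therefore ∬_D (26x^2 + 26y^2 + 104) dA = 10725π/2.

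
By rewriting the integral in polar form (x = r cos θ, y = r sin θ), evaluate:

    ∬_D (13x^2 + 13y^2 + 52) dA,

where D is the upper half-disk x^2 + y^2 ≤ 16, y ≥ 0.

The region D is 0 ≤ r ≤ 4, 0 ≤ θ ≤ π in polar coordinates, where x = r cos(θ), y = r sin(θ), and dA = r dr dθ.

Under the substitution, the integrand becomes 13r^2 + 52, so

    ∬_D (13x^2 + 13y^2 + 52) dA = ∫_{0}^{π} ∫_{0}^{4} (13r^2 + 52) · r dr dθ.

Inner integral (in r): ∫_{0}^{4} (13r^2 + 52) · r dr = 1248.

Outer integral (in θ): ∫_{0}^{π} (1248) dθ = 1248π.

Therefore ∬_D (13x^2 + 13y^2 + 52) dA = 1248π.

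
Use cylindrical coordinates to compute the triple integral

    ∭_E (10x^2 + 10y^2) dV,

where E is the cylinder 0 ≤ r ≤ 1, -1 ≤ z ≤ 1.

In cylindrical coordinates, x = r cos(θ), y = r sin(θ), z = z, and dV = r dr dθ dz.

The integrand becomes 10r^2, so

    ∭_E (10x^2 + 10y^2) dV = ∫_{0}^{2π} ∫_{0}^{1} ∫_{-1}^{1} (10r^2) · r dz dr dθ.

Inner (z): 20r^3.
Middle (r from 0 to 1): 5.
Outer (θ): 10π.

Therefore the triple integral equals 10π.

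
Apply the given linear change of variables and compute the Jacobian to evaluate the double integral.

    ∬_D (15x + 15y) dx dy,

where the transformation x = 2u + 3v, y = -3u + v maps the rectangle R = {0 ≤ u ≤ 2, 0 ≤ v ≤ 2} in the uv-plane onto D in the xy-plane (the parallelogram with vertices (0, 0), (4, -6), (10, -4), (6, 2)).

Compute the Jacobian determinant of (x, y) with respect to (u, v):

    ∂(x,y)/∂(u,v) = | 2  3 | = (2)(1) - (3)(-3) = 11.
                   | -3  1 |

Its absolute value is |J| = 11 (the area scaling factor).

Substituting x = 2u + 3v, y = -3u + v into the integrand,

    15x + 15y → -15u + 60v,

so the integral becomes

    ∬_R (-15u + 60v) · |J| du dv = ∫_0^2 ∫_0^2 (-165u + 660v) dv du.

Inner (v): 1320 - 330u.
Outer (u): 1980.

Therefore ∬_D (15x + 15y) dx dy = 1980.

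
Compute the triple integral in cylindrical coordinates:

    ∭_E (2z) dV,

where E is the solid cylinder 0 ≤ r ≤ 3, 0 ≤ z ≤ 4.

In cylindrical coordinates, x = r cos(θ), y = r sin(θ), z = z, and dV = r dr dθ dz.

The integrand becomes 2z, so

    ∭_E (2z) dV = ∫_{0}^{2π} ∫_{0}^{3} ∫_{0}^{4} (2z) · r dz dr dθ.

Inner (z): 16r.
Middle (r from 0 to 3): 72.
Outer (θ): 144π.

Therefore the triple integral equals 144π.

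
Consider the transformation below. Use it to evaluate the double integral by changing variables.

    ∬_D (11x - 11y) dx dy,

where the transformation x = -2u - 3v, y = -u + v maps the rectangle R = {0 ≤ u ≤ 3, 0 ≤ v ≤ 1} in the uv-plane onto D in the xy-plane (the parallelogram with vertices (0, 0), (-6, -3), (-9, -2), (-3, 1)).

Compute the Jacobian determinant of (x, y) with respect to (u, v):

    ∂(x,y)/∂(u,v) = | -2  -3 | = (-2)(1) - (-3)(-1) = -5.
                   | -1  1 |

Its absolute value is |J| = 5 (the area scaling factor).

Substituting x = -2u - 3v, y = -u + v into the integrand,

    11x - 11y → -11u - 44v,

so the integral becomes

    ∬_R (-11u - 44v) · |J| du dv = ∫_0^3 ∫_0^1 (-55u - 220v) dv du.

Inner (v): -55u - 110.
Outer (u): -1155/2.

Therefore ∬_D (11x - 11y) dx dy = -1155/2.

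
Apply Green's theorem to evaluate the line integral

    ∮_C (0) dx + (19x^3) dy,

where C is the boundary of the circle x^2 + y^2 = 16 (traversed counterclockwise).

Green's theorem converts the closed line integral into a double integral over the enclosed region D:

    ∮_C P dx + Q dy = ∬_D (∂Q/∂x - ∂P/∂y) dA.

Here P = 0, Q = 19x^3, so

    ∂Q/∂x = 57x^2,    ∂P/∂y = 0,
    ∂Q/∂x - ∂P/∂y = 57x^2.

D is the region x^2 + y^2 ≤ 16. Evaluating the double integral:

In polar coordinates (x = r cos θ, y = r sin θ, dA = r dr dθ) the integrand becomes 57r^2cos(θ)^2, so

    ∬_D (57x^2) dA = ∫_0^{2π} ∫_0^{4} (57r^2cos(θ)^2) · r dr dθ.

Inner (r from 0 to 4): 3648cos(θ)^2.
Outer (θ from 0 to 2π): 3648π.

Therefore ∮_C P dx + Q dy = 3648π.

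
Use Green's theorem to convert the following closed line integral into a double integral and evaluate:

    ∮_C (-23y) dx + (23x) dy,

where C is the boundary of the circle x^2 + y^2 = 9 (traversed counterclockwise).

Green's theorem converts the closed line integral into a double integral over the enclosed region D:

    ∮_C P dx + Q dy = ∬_D (∂Q/∂x - ∂P/∂y) dA.

Here P = -23y, Q = 23x, so

    ∂Q/∂x = 23,    ∂P/∂y = -23,
    ∂Q/∂x - ∂P/∂y = 46.

D is the region x^2 + y^2 ≤ 9. Evaluating the double integral:

In polar coordinates (x = r cos θ, y = r sin θ, dA = r dr dθ) the integrand becomes 46, so

    ∬_D (46) dA = ∫_0^{2π} ∫_0^{3} (46) · r dr dθ.

Inner (r from 0 to 3): 207.
Outer (θ from 0 to 2π): 414π.

Therefore ∮_C P dx + Q dy = 414π.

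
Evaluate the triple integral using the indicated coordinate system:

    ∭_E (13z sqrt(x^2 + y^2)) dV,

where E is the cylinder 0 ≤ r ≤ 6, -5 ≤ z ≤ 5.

In cylindrical coordinates, x = r cos(θ), y = r sin(θ), z = z, and dV = r dr dθ dz.

The integrand becomes 13r z, so

    ∭_E (13z sqrt(x^2 + y^2)) dV = ∫_{0}^{2π} ∫_{0}^{6} ∫_{-5}^{5} (13r z) · r dz dr dθ.

Inner (z): 0.
Middle (r from 0 to 6): 0.
Outer (θ): 0.

Therefore the triple integral equals 0.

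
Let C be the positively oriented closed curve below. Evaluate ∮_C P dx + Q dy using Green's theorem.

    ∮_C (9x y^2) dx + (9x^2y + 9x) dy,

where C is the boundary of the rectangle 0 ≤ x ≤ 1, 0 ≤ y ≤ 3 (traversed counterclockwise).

Green's theorem converts the closed line integral into a double integral over the enclosed region D:

    ∮_C P dx + Q dy = ∬_D (∂Q/∂x - ∂P/∂y) dA.

Here P = 9x y^2, Q = 9x^2y + 9x, so

    ∂Q/∂x = 18x y + 9,    ∂P/∂y = 18x y,
    ∂Q/∂x - ∂P/∂y = 9.

D is the region 0 ≤ x ≤ 1, 0 ≤ y ≤ 3. Evaluating the double integral:

    ∬_D (9) dA = ∫_0^{1} ∫_0^{3} (9) dy dx.

Inner (y from 0 to 3): 27.
Outer (x from 0 to 1): 27.

Therefore ∮_C P dx + Q dy = 27.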